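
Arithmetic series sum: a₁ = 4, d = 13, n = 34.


aₙ = 4 + (34-1)×13 = 433
Sₙ = n(a₁+aₙ)/2 = 34×(4+433)/2
= 34×437/2 = 7429

S_34 = 7429


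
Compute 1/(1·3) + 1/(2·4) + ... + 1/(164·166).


1/(k(k+2)) = (1/2)·(1/k - 1/(k+2)) (partial fractions)
Telescoping: Σ = (1/2)·(1 + 1/2 - 1/165 - 1/166) = 20377/27390

Sum = 20377/27390


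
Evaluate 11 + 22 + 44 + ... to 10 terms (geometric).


Sₙ = 11×(2^10 - 1)/(2 - 1)
= 11×(1024 - 1)/1
= 11×1023/1
= 11253

S_10 = 11253


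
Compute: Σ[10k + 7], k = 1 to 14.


Σ(10k+7) = 10·Σk + 7·n
= 10·105 + 7·14
= 1050 + 98 = 1148

Σ = 1148


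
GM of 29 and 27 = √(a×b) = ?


GM = √(29×27) = √783 = 27.9821

GM = 27.9821


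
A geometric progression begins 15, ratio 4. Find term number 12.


aₙ = a₁·r^(n-1)
= 15×4^11
= 15×4194304
= 62914560

a_12 = 62914560


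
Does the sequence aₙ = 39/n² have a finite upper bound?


a₁ = 39, a₂ = 39/4, a₃ = 39/9, ...
0 < aₙ ≤ 39 for all n ≥ 1
The sequence IS bounded

Bounded (0 < aₙ ≤ 39)


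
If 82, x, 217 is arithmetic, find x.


AM = (82 + 217)/2 = 299/2 = 149.5

AM = 149.5


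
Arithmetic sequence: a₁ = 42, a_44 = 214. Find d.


d = (aₙ - a₁)/(n-1)
= (214 - 42)/(44-1)
= 172/43 = 4

d = 4


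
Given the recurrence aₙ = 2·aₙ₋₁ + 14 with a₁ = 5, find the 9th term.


Computing step by step:
a_1 = 5
a_2 = 24
a_3 = 62
a_4 = 138
a_5 = 290
a_6 = 594
a_7 = 1202
a_8 = 2418
a_9 = 4850


a_9 = 4850


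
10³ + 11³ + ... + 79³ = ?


Σₖ₌10^79 k³ = [79·80/2]² − [9·10/2]²
= 9985600 − 2025 = 9983575

Σk³ = 9983575


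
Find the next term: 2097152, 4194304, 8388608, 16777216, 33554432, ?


Pattern: powers of 2: 2ⁿ
Terms: 2097152, 4194304, 8388608, 16777216, 33554432
Next term = 67108864

Next term = 67108864


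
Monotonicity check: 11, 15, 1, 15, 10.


Differences: 4, -14, 14, -5
Difference at position 1 is +4 (> 0) but position 2 is -14 (< 0) — sequence both rises and falls
→ NOT monotonic

Not monotonic


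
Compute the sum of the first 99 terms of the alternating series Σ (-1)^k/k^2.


S = -1 + 1/4 - 1/9 + 1/16 - 1/25 + 1/36 - 1/49 + 1/64 ± ...
= -0.8225
(Full series converges to -π²/12 ≈ -0.8225)

S_99 = -0.8225


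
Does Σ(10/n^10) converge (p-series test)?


p-series test: Σ c/n^p converges if p > 1, diverges if p ≤ 1 (constant c > 0 doesn't affect convergence).
p = 10
10 > 1 → CONVERGES

Converges (p = 10 > 1)


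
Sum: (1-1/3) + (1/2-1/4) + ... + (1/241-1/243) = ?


Telescoping with gap 2: two head and two tail terms survive.
= (1 + 1/2) - (1/242 + 1/243)
= 3/2 - 1/242 - 1/243 = 43862/29403

Sum = 43862/29403


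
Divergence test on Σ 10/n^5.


lim(n→∞) 10/n^5 = 0
lim aₙ = 0 → nth-term test is INCONCLUSIVE
(Need other tests; this is actually a convergent p-series with p=5 > 1)

Inconclusive (lim aₙ = 0; need another test)


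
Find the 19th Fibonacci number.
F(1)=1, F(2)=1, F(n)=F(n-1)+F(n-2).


Fibonacci sequence: 1, 1, 2, 3, 5, 8, 13, 21, 34, 55, 89, ...
F(19) = 4181

F(19) = 4181


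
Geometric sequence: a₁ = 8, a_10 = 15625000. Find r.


r^(n-1) = aₙ/a₁
r^9 = 15625000/8 = 1953125
r = 1953125^(1/9)
= 5

r = 5


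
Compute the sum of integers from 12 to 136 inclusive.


Σₖ₌12^136 k = Σₖ₌₁^136 k − Σₖ₌₁^11 k
= 136·137/2 − 11·12/2
= 9316 − 66 = 9250

Σk = 9250


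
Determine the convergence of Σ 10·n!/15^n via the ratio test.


aₙ = 10·n!/15^n
a_{n+1}/aₙ = (n+1)!/15^(n+1) × 15^n/n!  (constant 10 cancels)
= (n+1)/15
L = lim(n→∞) (n+1)/15 = ∞
L > 1 → series DIVERGES

Diverges (ratio test: L = ∞ > 1)


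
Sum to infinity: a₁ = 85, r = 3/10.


S∞ = a₁/(1-r) = 85/(1 - 3/10)
= 85/(7/10)
= 850/7

S∞ = 850/7


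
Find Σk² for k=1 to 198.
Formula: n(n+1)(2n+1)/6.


n = 198
n(n+1)(2n+1)/6 = 198×199×397/6
= 15642594/6 = 2607099

Σk² = 2607099


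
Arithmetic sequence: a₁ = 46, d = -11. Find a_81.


aₙ = a₁ + (n-1)d
= 46 + (81-1)×-11
= 46 - 880
= -834

a_81 = -834


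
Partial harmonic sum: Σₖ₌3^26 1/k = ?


Σₖ₌3^26 1/k = 1/3 + 1/4 + 1/5 + ... + 1/26
= 21010170067/8923714800
≈ 2.3544

Sum = 21010170067/8923714800 ≈ 2.3544


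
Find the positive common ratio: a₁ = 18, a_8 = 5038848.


r^(n-1) = aₙ/a₁
r^7 = 5038848/18 = 279936
r = 279936^(1/7)
= 6

r = 6


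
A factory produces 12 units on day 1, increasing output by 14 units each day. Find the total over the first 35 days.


aₙ = 12 + (35-1)×14 = 488
Sₙ = n(a₁+aₙ)/2 = 35×(12+488)/2
= 35×500/2 = 8750

S_35 = 8750


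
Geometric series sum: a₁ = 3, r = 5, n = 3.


Sₙ = 3×(5^3 - 1)/(5 - 1)
= 3×(125 - 1)/4
= 3×124/4
= 93

S_3 = 93


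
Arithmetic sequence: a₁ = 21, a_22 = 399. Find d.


d = (aₙ - a₁)/(n-1)
= (399 - 21)/(22-1)
= 378/21 = 18

d = 18


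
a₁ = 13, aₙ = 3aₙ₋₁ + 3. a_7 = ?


Computing step by step:
a_1 = 13
a_2 = 42
a_3 = 129
a_4 = 390
a_5 = 1173
a_6 = 3522
a_7 = 10569


a_7 = 10569


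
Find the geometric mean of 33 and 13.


GM = √(33×13) = √429 = 20.7123

GM = 20.7123


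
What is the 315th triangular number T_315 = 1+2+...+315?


n(n+1)/2 = 315×316/2 = 99540/2 = 49770

Σk = 49770


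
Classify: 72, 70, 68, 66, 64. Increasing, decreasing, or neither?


Differences: -2, -2, -2, -2
All differences < 0 → strictly DECREASING

Monotonically decreasing


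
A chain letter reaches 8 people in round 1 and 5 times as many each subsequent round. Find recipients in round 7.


aₙ = a₁·r^(n-1)
= 8×5^6
= 8×15625
= 125000

a_7 = 125000


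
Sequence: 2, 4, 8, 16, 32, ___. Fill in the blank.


Pattern: powers of 2: 2ⁿ
Terms: 2, 4, 8, 16, 32
Next term = 64

Next term = 64


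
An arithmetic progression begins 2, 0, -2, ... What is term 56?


aₙ = a₁ + (n-1)d
= 2 + (56-1)×-2
= 2 - 110
= -108

a_56 = -108


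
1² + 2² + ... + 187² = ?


n = 187
n(n+1)(2n+1)/6 = 187×188×375/6
= 13183500/6 = 2197250

Σk² = 2197250


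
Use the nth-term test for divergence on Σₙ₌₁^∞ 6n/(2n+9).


lim(n→∞) 6n/(2n+9) = 6/2 = 3  (divide numerator and denominator by n)
lim aₙ = 3 ≠ 0 → series DIVERGES

Diverges (lim aₙ = 3 ≠ 0)


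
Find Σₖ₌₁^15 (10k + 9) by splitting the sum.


Σ(10k+9) = 10·Σk + 9·n
= 10·120 + 9·15
= 1200 + 135 = 1335

Σ = 1335


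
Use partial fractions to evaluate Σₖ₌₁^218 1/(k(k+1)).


1/(k(k+1)) = 1/k - 1/(k+1) (partial fractions)
Telescoping: Σ = 1 - 1/219 = 218/219

Sum = 218/219


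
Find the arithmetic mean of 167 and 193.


AM = (167 + 193)/2 = 360/2 = 180

AM = 180


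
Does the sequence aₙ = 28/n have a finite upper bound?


a₁ = 28, a₂ = 28/2, a₃ = 28/3, ...
0 < aₙ ≤ 28 for all n ≥ 1
Lower bound: 0, Upper bound: 28
The sequence IS bounded

Bounded (0 < aₙ ≤ 28)


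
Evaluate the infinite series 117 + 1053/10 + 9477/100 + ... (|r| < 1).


S∞ = a₁/(1-r) = 117/(1 - 9/10)
= 117/(1/10)
= 1170

S∞ = 1170


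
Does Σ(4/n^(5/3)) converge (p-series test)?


p-series test: Σ c/n^p converges if p > 1, diverges if p ≤ 1 (constant c > 0 doesn't affect convergence).
p = 5/3
5/3 > 1 → CONVERGES

Converges (p = 5/3 > 1)


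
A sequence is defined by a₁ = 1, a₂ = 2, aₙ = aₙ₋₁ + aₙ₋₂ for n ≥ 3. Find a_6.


Computing iteratively: 1, 2, 3, 5, 8, 13
a_6 = 13

a_6 = 13


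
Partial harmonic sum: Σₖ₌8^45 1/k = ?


Σₖ₌8^45 1/k = 1/8 + 1/9 + 1/10 + ... + 1/45
= 16974954787474829269/9419588158802421600
≈ 1.8021

Sum = 16974954787474829269/9419588158802421600 ≈ 1.8021


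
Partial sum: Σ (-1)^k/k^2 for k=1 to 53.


S = -1 + 1/4 - 1/9 + 1/16 - 1/25 + 1/36 - 1/49 + 1/64 ± ...
= -0.8226
(Full series converges to -π²/12 ≈ -0.8225)

S_53 = -0.8226


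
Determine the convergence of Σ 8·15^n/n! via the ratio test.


aₙ = 8·15^n/n!
a_{n+1}/aₙ = 15^(n+1)/(n+1)! × n!/15^n  (constant 8 cancels)
= 15/(n+1)
L = lim(n→∞) 15/(n+1) = 0
L < 1 → series CONVERGES

Converges (ratio test: L = 0 < 1)


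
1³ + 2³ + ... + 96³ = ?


n(n+1)/2 = 96×97/2 = 4656
Σk³ = 4656² = 21678336

Σk³ = 21678336


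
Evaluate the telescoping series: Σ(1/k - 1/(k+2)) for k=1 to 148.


Telescoping with gap 2: two head and two tail terms survive.
= (1 + 1/2) - (1/149 + 1/150)
= 3/2 - 1/149 - 1/150 = 16613/11175

Sum = 16613/11175


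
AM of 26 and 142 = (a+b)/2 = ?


AM = (26 + 142)/2 = 168/2 = 84

AM = 84


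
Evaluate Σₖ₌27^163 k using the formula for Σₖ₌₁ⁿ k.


Σₖ₌27^163 k = Σₖ₌₁^163 k − Σₖ₌₁^26 k
= 163·164/2 − 26·27/2
= 13366 − 351 = 13015

Σk = 13015


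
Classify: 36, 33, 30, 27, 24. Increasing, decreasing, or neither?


Differences: -3, -3, -3, -3
All differences < 0 → strictly DECREASING

Monotonically decreasing


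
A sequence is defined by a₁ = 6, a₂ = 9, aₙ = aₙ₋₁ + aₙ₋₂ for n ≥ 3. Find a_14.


Computing iteratively: 6, 9, 15, 24, 39, 63, 102, 165, 267, 432, 699, 1131, ...
a_14 = 2961

a_14 = 2961


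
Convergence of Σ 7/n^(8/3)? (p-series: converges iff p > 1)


p-series test: Σ c/n^p converges if p > 1, diverges if p ≤ 1 (constant c > 0 doesn't affect convergence).
p = 8/3
8/3 > 1 → CONVERGES

Converges (p = 8/3 > 1)


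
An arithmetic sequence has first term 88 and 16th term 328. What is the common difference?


d = (aₙ - a₁)/(n-1)
= (328 - 88)/(16-1)
= 240/15 = 16

d = 16


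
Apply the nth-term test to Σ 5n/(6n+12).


lim(n→∞) 5n/(6n+12) = 5/6 = 5/6  (divide numerator and denominator by n)
lim aₙ = 5/6 ≠ 0 → series DIVERGES

Diverges (lim aₙ = 5/6 ≠ 0)


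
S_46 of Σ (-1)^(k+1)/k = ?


S = 1 - 1/2 + 1/3 - 1/4 + 1/5 - 1/6 + 1/7 - 1/8 ± ...
= 0.6824
(Full series converges to +ln(2) ≈ +0.6931)

S_46 = 0.6824


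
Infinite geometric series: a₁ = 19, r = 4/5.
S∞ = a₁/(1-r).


S∞ = a₁/(1-r) = 19/(1 - 4/5)
= 19/(1/5)
= 95

S∞ = 95


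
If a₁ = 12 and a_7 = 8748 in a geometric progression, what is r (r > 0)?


r^(n-1) = aₙ/a₁
r^6 = 8748/12 = 729
r = 729^(1/6)
= ±3; taking r > 0 gives r = 3

r = 3


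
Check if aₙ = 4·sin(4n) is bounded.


For all n, -1 ≤ sin(4n) ≤ 1, so -4 ≤ 4·sin(4n) ≤ 4
Lower bound: -4, Upper bound: 4
The sequence IS bounded

Bounded (-4 ≤ aₙ ≤ 4)


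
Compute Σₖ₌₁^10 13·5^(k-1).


Sₙ = 13×(5^10 - 1)/(5 - 1)
= 13×(9765625 - 1)/4
= 13×9765624/4
= 31738278

S_10 = 31738278


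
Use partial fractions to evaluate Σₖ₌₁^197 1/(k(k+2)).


1/(k(k+2)) = (1/2)·(1/k - 1/(k+2)) (partial fractions)
Telescoping: Σ = (1/2)·(1 + 1/2 - 1/198 - 1/199) = 29353/39402

Sum = 29353/39402


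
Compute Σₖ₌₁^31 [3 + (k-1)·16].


aₙ = 3 + (31-1)×16 = 483
Sₙ = n(a₁+aₙ)/2 = 31×(3+483)/2
= 31×486/2 = 7533

S_31 = 7533


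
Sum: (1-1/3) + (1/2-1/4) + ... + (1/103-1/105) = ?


Telescoping with gap 2: two head and two tail terms survive.
= (1 + 1/2) - (1/104 + 1/105)
= 3/2 - 1/104 - 1/105 = 16171/10920

Sum = 16171/10920


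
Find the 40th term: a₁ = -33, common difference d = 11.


aₙ = a₁ + (n-1)d
= -33 + (40-1)×11
= -33 + 429
= 396

a_40 = 396


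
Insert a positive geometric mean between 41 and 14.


GM = √(41×14) = √574 = 23.9583

GM = 23.9583


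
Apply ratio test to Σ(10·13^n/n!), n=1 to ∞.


aₙ = 10·13^n/n!
a_{n+1}/aₙ = 13^(n+1)/(n+1)! × n!/13^n  (constant 10 cancels)
= 13/(n+1)
L = lim(n→∞) 13/(n+1) = 0
L < 1 → series CONVERGES

Converges (ratio test: L = 0 < 1)


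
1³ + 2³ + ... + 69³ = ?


n(n+1)/2 = 69×70/2 = 2415
Σk³ = 2415² = 5832225

Σk³ = 5832225


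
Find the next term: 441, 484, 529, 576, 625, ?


Pattern: perfect squares: n²
Terms: 441, 484, 529, 576, 625
Next term = 676

Next term = 676


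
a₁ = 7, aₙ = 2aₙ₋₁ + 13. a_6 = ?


Computing step by step:
a_1 = 7
a_2 = 27
a_3 = 67
a_4 = 147
a_5 = 307
a_6 = 627


a_6 = 627


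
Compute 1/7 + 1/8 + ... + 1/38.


Σₖ₌7^38 1/k = 1/7 + 1/8 + 1/9 + ... + 1/38
= 863564417673793/485721041551200
≈ 1.7779

Sum = 863564417673793/485721041551200 ≈ 1.7779


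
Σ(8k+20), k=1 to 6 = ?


Σ(8k+20) = 8·Σk + 20·n
= 8·21 + 20·6
= 168 + 120 = 288

Σ = 288


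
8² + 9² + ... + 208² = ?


Σₖ₌8^208 k² = Σₖ₌₁^208 k² − Σₖ₌₁^7 k²
= 208·209·417/6 − 7·8·15/6
= 3021304 − 140 = 3021164

Σk² = 3021164


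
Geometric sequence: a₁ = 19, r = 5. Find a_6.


aₙ = a₁·r^(n-1)
= 19×5^5
= 19×3125
= 59375

a_6 = 59375


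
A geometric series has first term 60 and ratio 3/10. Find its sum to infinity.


S∞ = a₁/(1-r) = 60/(1 - 3/10)
= 60/(7/10)
= 600/7

S∞ = 600/7


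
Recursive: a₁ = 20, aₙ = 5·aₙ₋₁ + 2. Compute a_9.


Computing step by step:
a_1 = 20
a_2 = 102
a_3 = 512
a_4 = 2562
a_5 = 12812
a_6 = 64062
a_7 = 320312
a_8 = 1601562
a_9 = 8007812


a_9 = 8007812


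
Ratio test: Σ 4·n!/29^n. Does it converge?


aₙ = 4·n!/29^n
a_{n+1}/aₙ = (n+1)!/29^(n+1) × 29^n/n!  (constant 4 cancels)
= (n+1)/29
L = lim(n→∞) (n+1)/29 = ∞
L > 1 → series DIVERGES

Diverges (ratio test: L = ∞ > 1)


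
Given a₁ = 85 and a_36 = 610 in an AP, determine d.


d = (aₙ - a₁)/(n-1)
= (610 - 85)/(36-1)
= 525/35 = 15

d = 15


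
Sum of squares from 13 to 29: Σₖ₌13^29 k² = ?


Σₖ₌13^29 k² = Σₖ₌₁^29 k² − Σₖ₌₁^12 k²
= 29·30·59/6 − 12·13·25/6
= 8555 − 650 = 7905

Σk² = 7905


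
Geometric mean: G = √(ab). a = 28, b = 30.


GM = √(28×30) = √840 = 28.9828

GM = 28.9828


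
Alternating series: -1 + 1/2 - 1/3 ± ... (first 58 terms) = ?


S = -1 + 1/2 - 1/3 + 1/4 - 1/5 + 1/6 - 1/7 + 1/8 ± ...
= -0.6846
(Full series converges to -ln(2) ≈ -0.6931)

S_58 = -0.6846


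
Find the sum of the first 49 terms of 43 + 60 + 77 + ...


aₙ = 43 + (49-1)×17 = 859
Sₙ = n(a₁+aₙ)/2 = 49×(43+859)/2
= 49×902/2 = 22099

S_49 = 22099


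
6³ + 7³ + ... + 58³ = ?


Σₖ₌6^58 k³ = [58·59/2]² − [5·6/2]²
= 2927521 − 225 = 2927296

Σk³ = 2927296


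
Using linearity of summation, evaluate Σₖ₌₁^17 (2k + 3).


Σ(2k+3) = 2·Σk + 3·n
= 2·153 + 3·17
= 306 + 51 = 357

Σ = 357


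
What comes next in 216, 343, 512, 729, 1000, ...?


Pattern: perfect cubes: n³
Terms: 216, 343, 512, 729, 1000
Next term = 1331

Next term = 1331


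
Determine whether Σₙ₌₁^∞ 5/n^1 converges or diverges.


p-series test: Σ c/n^p converges if p > 1, diverges if p ≤ 1 (constant c > 0 doesn't affect convergence).
p = 1
1 ≤ 1 → DIVERGES

Diverges (p = 1 ≤ 1)


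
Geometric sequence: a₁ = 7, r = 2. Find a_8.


aₙ = a₁·r^(n-1)
= 7×2^7
= 7×128
= 896

a_8 = 896


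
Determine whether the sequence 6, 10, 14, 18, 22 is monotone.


Differences: 4, 4, 4, 4
All differences > 0 → strictly INCREASING

Monotonically increasing


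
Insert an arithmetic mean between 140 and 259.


AM = (140 + 259)/2 = 399/2 = 199.5

AM = 199.5


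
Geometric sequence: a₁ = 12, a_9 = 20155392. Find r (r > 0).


r^(n-1) = aₙ/a₁
r^8 = 20155392/12 = 1679616
r = 1679616^(1/8)
= ±6; taking r > 0 gives r = 6

r = 6


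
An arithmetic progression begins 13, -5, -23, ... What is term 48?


aₙ = a₁ + (n-1)d
= 13 + (48-1)×-18
= 13 - 846
= -833

a_48 = -833


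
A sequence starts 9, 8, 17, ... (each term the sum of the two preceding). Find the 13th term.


Computing iteratively: 9, 8, 17, 25, 42, 67, 109, 176, 285, 461, 746, 1207, ...
a_13 = 1953

a_13 = 1953


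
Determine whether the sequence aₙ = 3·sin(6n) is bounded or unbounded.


For all n, -1 ≤ sin(6n) ≤ 1, so -3 ≤ 3·sin(6n) ≤ 3
Lower bound: -3, Upper bound: 3
The sequence IS bounded

Bounded (-3 ≤ aₙ ≤ 3)


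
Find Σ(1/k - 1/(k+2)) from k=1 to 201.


Telescoping with gap 2: two head and two tail terms survive.
= (1 + 1/2) - (1/202 + 1/203)
= 3/2 - 1/202 - 1/203 = 30552/20503

Sum = 30552/20503


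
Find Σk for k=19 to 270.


Σₖ₌19^270 k = Σₖ₌₁^270 k − Σₖ₌₁^18 k
= 270·271/2 − 18·19/2
= 36585 − 171 = 36414

Σk = 36414


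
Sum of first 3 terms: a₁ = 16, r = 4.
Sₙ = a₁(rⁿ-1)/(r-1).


Sₙ = 16×(4^3 - 1)/(4 - 1)
= 16×(64 - 1)/3
= 16×63/3
= 336

S_3 = 336


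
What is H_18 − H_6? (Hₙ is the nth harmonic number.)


Σₖ₌7^18 1/k = 1/7 + 1/8 + 1/9 + ... + 1/18
= 853661/816816
≈ 1.0451

Sum = 853661/816816 ≈ 1.0451


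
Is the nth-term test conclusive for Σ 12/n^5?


lim(n→∞) 12/n^5 = 0
lim aₙ = 0 → nth-term test is INCONCLUSIVE
(Need other tests; this is actually a convergent p-series with p=5 > 1)

Inconclusive (lim aₙ = 0; need another test)


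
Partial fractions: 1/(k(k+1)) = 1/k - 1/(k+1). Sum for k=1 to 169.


1/(k(k+1)) = 1/k - 1/(k+1) (partial fractions)
Telescoping: Σ = 1 - 1/170 = 169/170

Sum = 169/170


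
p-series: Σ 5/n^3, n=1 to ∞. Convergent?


p-series test: Σ c/n^p converges if p > 1, diverges if p ≤ 1 (constant c > 0 doesn't affect convergence).
p = 3
3 > 1 → CONVERGES

Converges (p = 3 > 1)


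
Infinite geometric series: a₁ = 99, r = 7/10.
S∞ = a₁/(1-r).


S∞ = a₁/(1-r) = 99/(1 - 7/10)
= 99/(3/10)
= 330

S∞ = 330


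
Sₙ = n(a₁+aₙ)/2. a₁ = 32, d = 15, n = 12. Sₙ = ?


aₙ = 32 + (12-1)×15 = 197
Sₙ = n(a₁+aₙ)/2 = 12×(32+197)/2
= 12×229/2 = 1374

S_12 = 1374


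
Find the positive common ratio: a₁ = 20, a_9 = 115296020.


r^(n-1) = aₙ/a₁
r^8 = 115296020/20 = 5764801
r = 5764801^(1/8)
= ±7; taking r > 0 gives r = 7

r = 7


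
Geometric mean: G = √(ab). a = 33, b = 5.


GM = √(33×5) = √165 = 12.8452

GM = 12.8452


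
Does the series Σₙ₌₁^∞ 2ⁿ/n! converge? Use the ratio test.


aₙ = 2^n/n!
a_{n+1}/aₙ = 2^(n+1)/(n+1)! × n!/2^n
= 2/(n+1)
L = lim(n→∞) 2/(n+1) = 0
L < 1 → series CONVERGES

Converges (ratio test: L = 0 < 1)


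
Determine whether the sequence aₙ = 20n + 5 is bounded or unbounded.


aₙ = 20n + 5 → as n→∞, aₙ→∞
No finite upper bound exists
The sequence is UNBOUNDED

Unbounded (aₙ → ∞ as n → ∞)


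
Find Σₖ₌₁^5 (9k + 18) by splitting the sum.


Σ(9k+18) = 9·Σk + 18·n
= 9·15 + 18·5
= 135 + 90 = 225

Σ = 225


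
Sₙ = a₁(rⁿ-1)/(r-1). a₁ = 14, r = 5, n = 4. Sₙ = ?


Sₙ = 14×(5^4 - 1)/(5 - 1)
= 14×(625 - 1)/4
= 14×624/4
= 2184

S_4 = 2184


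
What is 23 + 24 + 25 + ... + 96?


Σₖ₌23^96 k = Σₖ₌₁^96 k − Σₖ₌₁^22 k
= 96·97/2 − 22·23/2
= 4656 − 253 = 4403

Σk = 4403


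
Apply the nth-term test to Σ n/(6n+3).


lim(n→∞) n/(6n+3) = 1/6 = 1/6  (divide numerator and denominator by n)
lim aₙ = 1/6 ≠ 0 → series DIVERGES

Diverges (lim aₙ = 1/6 ≠ 0)


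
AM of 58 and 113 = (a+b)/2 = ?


AM = (58 + 113)/2 = 171/2 = 85.5

AM = 85.5


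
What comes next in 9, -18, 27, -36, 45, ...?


Pattern: alternating sign, magnitude arithmetic (d=9)
Terms: 9, -18, 27, -36, 45
Next term = -54

Next term = -54


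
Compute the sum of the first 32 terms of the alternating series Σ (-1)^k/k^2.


S = -1 + 1/4 - 1/9 + 1/16 - 1/25 + 1/36 - 1/49 + 1/64 ± ...
= -0.822
(Full series converges to -π²/12 ≈ -0.8225)

S_32 = -0.822


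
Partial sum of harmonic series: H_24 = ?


H_24 = 1/1 + 1/2 + 1/3 + ... + 1/24
= 1347822955/356948592
≈ 3.776

H_24 = 1347822955/356948592 ≈ 3.776


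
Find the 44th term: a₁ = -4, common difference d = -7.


aₙ = a₁ + (n-1)d
= -4 + (44-1)×-7
= -4 - 301
= -305

a_44 = -305


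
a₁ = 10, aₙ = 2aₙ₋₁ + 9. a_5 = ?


Computing step by step:
a_1 = 10
a_2 = 29
a_3 = 67
a_4 = 143
a_5 = 295


a_5 = 295


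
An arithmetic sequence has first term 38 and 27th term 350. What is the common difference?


d = (aₙ - a₁)/(n-1)
= (350 - 38)/(27-1)
= 312/26 = 12

d = 12


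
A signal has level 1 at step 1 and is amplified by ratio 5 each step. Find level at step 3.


aₙ = a₁·r^(n-1)
= 1×5^2
= 1×25
= 25

a_3 = 25


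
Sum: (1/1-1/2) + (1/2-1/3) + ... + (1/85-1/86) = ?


Telescoping: adjacent terms cancel.
= 1/1 - 1/86
= 1 - 1/86 = 85/86

Sum = 85/86


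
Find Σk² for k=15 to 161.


Σₖ₌15^161 k² = Σₖ₌₁^161 k² − Σₖ₌₁^14 k²
= 161·162·323/6 − 14·15·29/6
= 1404081 − 1015 = 1403066

Σk² = 1403066


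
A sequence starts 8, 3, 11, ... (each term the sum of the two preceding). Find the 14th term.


Computing iteratively: 8, 3, 11, 14, 25, 39, 64, 103, 167, 270, 437, 707, ...
a_14 = 1851

a_14 = 1851


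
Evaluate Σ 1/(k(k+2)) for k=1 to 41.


1/(k(k+2)) = (1/2)·(1/k - 1/(k+2)) (partial fractions)
Telescoping: Σ = (1/2)·(1 + 1/2 - 1/42 - 1/43) = 656/903

Sum = 656/903


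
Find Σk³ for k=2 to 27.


Σₖ₌2^27 k³ = [27·28/2]² − [1·2/2]²
= 142884 − 1 = 142883

Σk³ = 142883


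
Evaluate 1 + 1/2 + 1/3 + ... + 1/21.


H_21 = 1/1 + 1/2 + 1/3 + ... + 1/21
= 18858053/5173168
≈ 3.6454

H_21 = 18858053/5173168 ≈ 3.6454


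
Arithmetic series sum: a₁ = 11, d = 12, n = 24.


aₙ = 11 + (24-1)×12 = 287
Sₙ = n(a₁+aₙ)/2 = 24×(11+287)/2
= 24×298/2 = 3576

S_24 = 3576


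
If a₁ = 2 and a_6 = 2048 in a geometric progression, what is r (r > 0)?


r^(n-1) = aₙ/a₁
r^5 = 2048/2 = 1024
r = 1024^(1/5)
= 4

r = 4


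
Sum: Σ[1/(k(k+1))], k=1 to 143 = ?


1/(k(k+1)) = 1/k - 1/(k+1) (partial fractions)
Telescoping: Σ = 1 - 1/144 = 143/144

Sum = 143/144


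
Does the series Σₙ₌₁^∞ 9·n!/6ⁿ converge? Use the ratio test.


aₙ = 9·n!/6^n
a_{n+1}/aₙ = (n+1)!/6^(n+1) × 6^n/n!  (constant 9 cancels)
= (n+1)/6
L = lim(n→∞) (n+1)/6 = ∞
L > 1 → series DIVERGES

Diverges (ratio test: L = ∞ > 1)


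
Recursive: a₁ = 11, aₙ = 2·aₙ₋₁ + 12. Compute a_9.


Computing step by step:
a_1 = 11
a_2 = 34
a_3 = 80
a_4 = 172
a_5 = 356
a_6 = 724
a_7 = 1460
a_8 = 2932
a_9 = 5876


a_9 = 5876


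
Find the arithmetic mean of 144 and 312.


AM = (144 + 312)/2 = 456/2 = 228

AM = 228


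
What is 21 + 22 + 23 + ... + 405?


Σₖ₌21^405 k = Σₖ₌₁^405 k − Σₖ₌₁^20 k
= 405·406/2 − 20·21/2
= 82215 − 210 = 82005

Σk = 82005


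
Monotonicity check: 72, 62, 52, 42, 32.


Differences: -10, -10, -10, -10
All differences < 0 → strictly DECREASING

Monotonically decreasing


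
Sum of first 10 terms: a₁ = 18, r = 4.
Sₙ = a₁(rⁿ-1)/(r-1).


Sₙ = 18×(4^10 - 1)/(4 - 1)
= 18×(1048576 - 1)/3
= 18×1048575/3
= 6291450

S_10 = 6291450


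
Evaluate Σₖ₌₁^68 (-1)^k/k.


S = -1 + 1/2 - 1/3 + 1/4 - 1/5 + 1/6 - 1/7 + 1/8 ± ...
= -0.6858
(Full series converges to -ln(2) ≈ -0.6931)

S_68 = -0.6858


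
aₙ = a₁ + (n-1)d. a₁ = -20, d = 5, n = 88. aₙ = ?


aₙ = a₁ + (n-1)d
= -20 + (88-1)×5
= -20 + 435
= 415

a_88 = 415


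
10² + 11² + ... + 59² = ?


Σₖ₌10^59 k² = Σₖ₌₁^59 k² − Σₖ₌₁^9 k²
= 59·60·119/6 − 9·10·19/6
= 70210 − 285 = 69925

Σk² = 69925


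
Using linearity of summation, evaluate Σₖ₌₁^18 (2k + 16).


Σ(2k+16) = 2·Σk + 16·n
= 2·171 + 16·18
= 342 + 288 = 630

Σ = 630


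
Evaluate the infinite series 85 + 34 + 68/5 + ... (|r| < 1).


S∞ = a₁/(1-r) = 85/(1 - 2/5)
= 85/(3/5)
= 425/3

S∞ = 425/3


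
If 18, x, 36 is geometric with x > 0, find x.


GM = √(18×36) = √648 = 25.4558

GM = 25.4558


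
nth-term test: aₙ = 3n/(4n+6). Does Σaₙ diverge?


lim(n→∞) 3n/(4n+6) = 3/4 = 3/4  (divide numerator and denominator by n)
lim aₙ = 3/4 ≠ 0 → series DIVERGES

Diverges (lim aₙ = 3/4 ≠ 0)


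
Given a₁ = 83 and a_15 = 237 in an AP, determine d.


d = (aₙ - a₁)/(n-1)
= (237 - 83)/(15-1)
= 154/14 = 11

d = 11


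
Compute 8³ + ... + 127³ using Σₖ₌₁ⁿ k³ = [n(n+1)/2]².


Σₖ₌8^127 k³ = [127·128/2]² − [7·8/2]²
= 66064384 − 784 = 66063600

Σk³ = 66063600


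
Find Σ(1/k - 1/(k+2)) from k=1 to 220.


Telescoping with gap 2: two head and two tail terms survive.
= (1 + 1/2) - (1/221 + 1/222)
= 3/2 - 1/221 - 1/222 = 36575/24531

Sum = 36575/24531


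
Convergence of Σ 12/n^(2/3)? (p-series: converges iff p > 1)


p-series test: Σ c/n^p converges if p > 1, diverges if p ≤ 1 (constant c > 0 doesn't affect convergence).
p = 2/3
2/3 ≤ 1 → DIVERGES

Diverges (p = 2/3 ≤ 1)


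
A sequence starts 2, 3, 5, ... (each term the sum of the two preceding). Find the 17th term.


Computing iteratively: 2, 3, 5, 8, 13, 21, 34, 55, 89, 144, 233, 377, ...
a_17 = 4181

a_17 = 4181


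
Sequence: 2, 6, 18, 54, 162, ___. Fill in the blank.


Pattern: geometric (r=3)
Terms: 2, 6, 18, 54, 162
Next term = 486

Next term = 486


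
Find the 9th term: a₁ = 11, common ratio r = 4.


aₙ = a₁·r^(n-1)
= 11×4^8
= 11×65536
= 720896

a_9 = 720896


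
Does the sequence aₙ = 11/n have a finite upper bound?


a₁ = 11, a₂ = 11/2, a₃ = 11/3, ...
0 < aₙ ≤ 11 for all n ≥ 1
Lower bound: 0, Upper bound: 11
The sequence IS bounded

Bounded (0 < aₙ ≤ 11)


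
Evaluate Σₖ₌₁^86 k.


n(n+1)/2 = 86×87/2 = 7482/2 = 3741

Σk = 3741


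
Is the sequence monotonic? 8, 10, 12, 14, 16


Differences: 2, 2, 2, 2
All differences > 0 → strictly INCREASING

Monotonically increasing


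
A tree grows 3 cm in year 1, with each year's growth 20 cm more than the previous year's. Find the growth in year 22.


aₙ = a₁ + (n-1)d
= 3 + (22-1)×20
= 3 + 420
= 423

a_22 = 423


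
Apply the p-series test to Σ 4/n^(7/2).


p-series test: Σ c/n^p converges if p > 1, diverges if p ≤ 1 (constant c > 0 doesn't affect convergence).
p = 7/2
7/2 > 1 → CONVERGES

Converges (p = 7/2 > 1)


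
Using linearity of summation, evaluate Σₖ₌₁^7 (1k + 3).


Σ(1k+3) = 1·Σk + 3·n
= 1·28 + 3·7
= 28 + 21 = 49

Σ = 49


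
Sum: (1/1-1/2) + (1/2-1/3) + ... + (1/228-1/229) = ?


Telescoping: adjacent terms cancel.
= 1/1 - 1/229
= 1 - 1/229 = 228/229

Sum = 228/229


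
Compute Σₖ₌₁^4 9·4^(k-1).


Sₙ = 9×(4^4 - 1)/(4 - 1)
= 9×(256 - 1)/3
= 9×255/3
= 765

S_4 = 765


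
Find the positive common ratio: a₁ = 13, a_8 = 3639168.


r^(n-1) = aₙ/a₁
r^7 = 3639168/13 = 279936
r = 279936^(1/7)
= 6

r = 6


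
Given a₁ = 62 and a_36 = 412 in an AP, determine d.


d = (aₙ - a₁)/(n-1)
= (412 - 62)/(36-1)
= 350/35 = 10

d = 10


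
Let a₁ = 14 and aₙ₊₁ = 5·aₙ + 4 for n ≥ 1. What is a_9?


Computing step by step:
a_1 = 14
a_2 = 74
a_3 = 374
a_4 = 1874
a_5 = 9374
a_6 = 46874
a_7 = 234374
a_8 = 1171874
a_9 = 5859374


a_9 = 5859374


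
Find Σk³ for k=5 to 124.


Σₖ₌5^124 k³ = [124·125/2]² − [4·5/2]²
= 60062500 − 100 = 60062400

Σk³ = 60062400


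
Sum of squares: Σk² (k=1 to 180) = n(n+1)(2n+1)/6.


n = 180
n(n+1)(2n+1)/6 = 180×181×361/6
= 11761380/6 = 1960230

Σk² = 1960230


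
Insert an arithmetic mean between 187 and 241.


AM = (187 + 241)/2 = 428/2 = 214

AM = 214


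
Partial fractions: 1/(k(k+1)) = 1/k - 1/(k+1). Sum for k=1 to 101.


1/(k(k+1)) = 1/k - 1/(k+1) (partial fractions)
Telescoping: Σ = 1 - 1/102 = 101/102

Sum = 101/102


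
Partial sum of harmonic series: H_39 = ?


H_39 = 1/1 + 1/2 + 1/3 + ... + 1/39
= 2066035355155033/485721041551200
≈ 4.2535

H_39 = 2066035355155033/485721041551200 ≈ 4.2535


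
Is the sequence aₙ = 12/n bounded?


a₁ = 12, a₂ = 12/2, a₃ = 12/3, ...
0 < aₙ ≤ 12 for all n ≥ 1
Lower bound: 0, Upper bound: 12
The sequence IS bounded

Bounded (0 < aₙ ≤ 12)


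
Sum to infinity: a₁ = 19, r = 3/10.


S∞ = a₁/(1-r) = 19/(1 - 3/10)
= 19/(7/10)
= 190/7

S∞ = 190/7


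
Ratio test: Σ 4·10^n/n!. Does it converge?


aₙ = 4·10^n/n!
a_{n+1}/aₙ = 10^(n+1)/(n+1)! × n!/10^n  (constant 4 cancels)
= 10/(n+1)
L = lim(n→∞) 10/(n+1) = 0
L < 1 → series CONVERGES

Converges (ratio test: L = 0 < 1)


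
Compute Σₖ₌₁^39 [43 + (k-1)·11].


aₙ = 43 + (39-1)×11 = 461
Sₙ = n(a₁+aₙ)/2 = 39×(43+461)/2
= 39×504/2 = 9828

S_39 = 9828


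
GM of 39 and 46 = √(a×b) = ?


GM = √(39×46) = √1794 = 42.3556

GM = 42.3556


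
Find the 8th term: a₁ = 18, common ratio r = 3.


aₙ = a₁·r^(n-1)
= 18×3^7
= 18×2187
= 39366

a_8 = 39366


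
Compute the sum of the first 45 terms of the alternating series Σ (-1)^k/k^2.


S = -1 + 1/4 - 1/9 + 1/16 - 1/25 + 1/36 - 1/49 + 1/64 ± ...
= -0.8227
(Full series converges to -π²/12 ≈ -0.8225)

S_45 = -0.8227


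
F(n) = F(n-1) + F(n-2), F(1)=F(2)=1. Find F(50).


Fibonacci sequence: 1, 1, 2, 3, 5, 8, 13, 21, 34, 55, 89, ...
F(50) = 12586269025

F(50) = 12586269025


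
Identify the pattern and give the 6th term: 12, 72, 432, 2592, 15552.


Pattern: geometric (r=6)
Terms: 12, 72, 432, 2592, 15552
Next term = 93312

Next term = 93312


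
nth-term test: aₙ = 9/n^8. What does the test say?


lim(n→∞) 9/n^8 = 0
lim aₙ = 0 → nth-term test is INCONCLUSIVE
(Need other tests; this is actually a convergent p-series with p=8 > 1)

Inconclusive (lim aₙ = 0; need another test)


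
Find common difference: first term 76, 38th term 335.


d = (aₙ - a₁)/(n-1)
= (335 - 76)/(38-1)
= 259/37 = 7

d = 7


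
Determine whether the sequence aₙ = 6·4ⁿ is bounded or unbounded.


aₙ = 6·4ⁿ → as n→∞, aₙ→∞ (since base 4 > 1)
No finite upper bound exists
The sequence is UNBOUNDED

Unbounded (aₙ → ∞ as n → ∞)


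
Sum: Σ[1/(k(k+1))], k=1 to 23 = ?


1/(k(k+1)) = 1/k - 1/(k+1) (partial fractions)
Telescoping: Σ = 1 - 1/24 = 23/24

Sum = 23/24


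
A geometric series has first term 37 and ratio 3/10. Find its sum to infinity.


S∞ = a₁/(1-r) = 37/(1 - 3/10)
= 37/(7/10)
= 370/7

S∞ = 370/7


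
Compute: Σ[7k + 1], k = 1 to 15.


Σ(7k+1) = 7·Σk + 1·n
= 7·120 + 1·15
= 840 + 15 = 855

Σ = 855


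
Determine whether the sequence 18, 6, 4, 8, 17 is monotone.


Differences: -12, -2, 4, 9
Difference at position 3 is +4 (> 0) but position 1 is -12 (< 0) — sequence both rises and falls
→ NOT monotonic

Not monotonic


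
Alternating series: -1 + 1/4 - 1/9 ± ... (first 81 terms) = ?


S = -1 + 1/4 - 1/9 + 1/16 - 1/25 + 1/36 - 1/49 + 1/64 ± ...
= -0.8225
(Full series converges to -π²/12 ≈ -0.8225)

S_81 = -0.8225


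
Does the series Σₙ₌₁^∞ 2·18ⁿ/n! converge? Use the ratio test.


aₙ = 2·18^n/n!
a_{n+1}/aₙ = 18^(n+1)/(n+1)! × n!/18^n  (constant 2 cancels)
= 18/(n+1)
L = lim(n→∞) 18/(n+1) = 0
L < 1 → series CONVERGES

Converges (ratio test: L = 0 < 1)


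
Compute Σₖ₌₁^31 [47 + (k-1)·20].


aₙ = 47 + (31-1)×20 = 647
Sₙ = n(a₁+aₙ)/2 = 31×(47+647)/2
= 31×694/2 = 10757

S_31 = 10757


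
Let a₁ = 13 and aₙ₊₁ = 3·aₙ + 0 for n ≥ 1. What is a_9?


Computing step by step:
a_1 = 13
a_2 = 39
a_3 = 117
a_4 = 351
a_5 = 1053
a_6 = 3159
a_7 = 9477
a_8 = 28431
a_9 = 85293


a_9 = 85293


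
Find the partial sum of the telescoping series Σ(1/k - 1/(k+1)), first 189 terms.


Telescoping: adjacent terms cancel.
= 1/1 - 1/190
= 1 - 1/190 = 189/190

Sum = 189/190


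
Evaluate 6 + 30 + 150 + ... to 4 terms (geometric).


Sₙ = 6×(5^4 - 1)/(5 - 1)
= 6×(625 - 1)/4
= 6×624/4
= 936

S_4 = 936


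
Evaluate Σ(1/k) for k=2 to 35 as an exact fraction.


Σₖ₌2^35 1/k = 1/2 + 1/3 + 1/4 + ... + 1/35
= 41309674280509/13127595717600
≈ 3.1468

Sum = 41309674280509/13127595717600 ≈ 3.1468


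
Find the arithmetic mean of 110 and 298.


AM = (110 + 298)/2 = 408/2 = 204

AM = 204


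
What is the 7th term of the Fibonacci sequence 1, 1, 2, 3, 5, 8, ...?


Fibonacci sequence: 1, 1, 2, 3, 5, 8, 13
F(7) = 13

F(7) = 13


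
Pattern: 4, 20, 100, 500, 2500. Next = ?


Pattern: geometric (r=5)
Terms: 4, 20, 100, 500, 2500
Next term = 12500

Next term = 12500


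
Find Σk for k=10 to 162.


Σₖ₌10^162 k = Σₖ₌₁^162 k − Σₖ₌₁^9 k
= 162·163/2 − 9·10/2
= 13203 − 45 = 13158

Σk = 13158


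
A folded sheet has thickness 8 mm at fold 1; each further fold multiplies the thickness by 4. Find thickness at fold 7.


aₙ = a₁·r^(n-1)
= 8×4^6
= 8×4096
= 32768

a_7 = 32768


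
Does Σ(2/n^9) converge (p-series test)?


p-series test: Σ c/n^p converges if p > 1, diverges if p ≤ 1 (constant c > 0 doesn't affect convergence).
p = 9
9 > 1 → CONVERGES

Converges (p = 9 > 1)


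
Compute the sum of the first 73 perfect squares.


n = 73
n(n+1)(2n+1)/6 = 73×74×147/6
= 794094/6 = 132349

Σk² = 132349


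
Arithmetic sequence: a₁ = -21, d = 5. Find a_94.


aₙ = a₁ + (n-1)d
= -21 + (94-1)×5
= -21 + 465
= 444

a_94 = 444


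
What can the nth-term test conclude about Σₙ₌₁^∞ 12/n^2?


lim(n→∞) 12/n^2 = 0
lim aₙ = 0 → nth-term test is INCONCLUSIVE
(Need other tests; this is actually a convergent p-series with p=2 > 1)

Inconclusive (lim aₙ = 0; need another test)


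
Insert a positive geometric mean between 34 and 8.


GM = √(34×8) = √272 = 16.4924

GM = 16.4924


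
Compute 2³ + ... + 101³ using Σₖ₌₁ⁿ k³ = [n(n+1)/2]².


Σₖ₌2^101 k³ = [101·102/2]² − [1·2/2]²
= 26532801 − 1 = 26532800

Σk³ = 26532800


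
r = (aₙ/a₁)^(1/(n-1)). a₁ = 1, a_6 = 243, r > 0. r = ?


r^(n-1) = aₙ/a₁
r^5 = 243/1 = 243
r = 243^(1/5)
= 3

r = 3


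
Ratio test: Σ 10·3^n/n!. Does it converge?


aₙ = 10·3^n/n!
a_{n+1}/aₙ = 3^(n+1)/(n+1)! × n!/3^n  (constant 10 cancels)
= 3/(n+1)
L = lim(n→∞) 3/(n+1) = 0
L < 1 → series CONVERGES

Converges (ratio test: L = 0 < 1)


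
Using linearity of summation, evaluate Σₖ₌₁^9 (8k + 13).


Σ(8k+13) = 8·Σk + 13·n
= 8·45 + 13·9
= 360 + 117 = 477

Σ = 477


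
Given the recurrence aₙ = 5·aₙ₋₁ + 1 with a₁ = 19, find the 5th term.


Computing step by step:
a_1 = 19
a_2 = 96
a_3 = 481
a_4 = 2406
a_5 = 12031


a_5 = 12031


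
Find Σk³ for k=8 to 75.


Σₖ₌8^75 k³ = [75·76/2]² − [7·8/2]²
= 8122500 − 784 = 8121716

Σk³ = 8121716


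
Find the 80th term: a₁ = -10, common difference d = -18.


aₙ = a₁ + (n-1)d
= -10 + (80-1)×-18
= -10 - 1422
= -1432

a_80 = -1432


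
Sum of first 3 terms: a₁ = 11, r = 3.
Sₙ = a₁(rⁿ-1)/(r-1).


Sₙ = 11×(3^3 - 1)/(3 - 1)
= 11×(27 - 1)/2
= 11×26/2
= 143

S_3 = 143


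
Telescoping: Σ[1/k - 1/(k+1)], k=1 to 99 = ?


Telescoping: adjacent terms cancel.
= 1/1 - 1/100
= 1 - 1/100 = 99/100

Sum = 99/100


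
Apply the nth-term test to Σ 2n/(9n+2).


lim(n→∞) 2n/(9n+2) = 2/9 = 2/9  (divide numerator and denominator by n)
lim aₙ = 2/9 ≠ 0 → series DIVERGES

Diverges (lim aₙ = 2/9 ≠ 0)


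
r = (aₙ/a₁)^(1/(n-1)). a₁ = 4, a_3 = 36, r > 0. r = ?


r^(n-1) = aₙ/a₁
r^2 = 36/4 = 9
r = 9^(1/2)
= ±3; taking r > 0 gives r = 3

r = 3


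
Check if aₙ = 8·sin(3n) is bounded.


For all n, -1 ≤ sin(3n) ≤ 1, so -8 ≤ 8·sin(3n) ≤ 8
Lower bound: -8, Upper bound: 8
The sequence IS bounded

Bounded (-8 ≤ aₙ ≤ 8)


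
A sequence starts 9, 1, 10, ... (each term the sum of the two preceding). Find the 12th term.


Computing iteratively: 9, 1, 10, 11, 21, 32, 53, 85, 138, 223, 361, 584
a_12 = 584

a_12 = 584


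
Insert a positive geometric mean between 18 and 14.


GM = √(18×14) = √252 = 15.8745

GM = 15.8745


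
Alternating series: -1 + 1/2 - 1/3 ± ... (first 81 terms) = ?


S = -1 + 1/2 - 1/3 + 1/4 - 1/5 + 1/6 - 1/7 + 1/8 ± ...
= -0.6993
(Full series converges to -ln(2) ≈ -0.6931)

S_81 = -0.6993


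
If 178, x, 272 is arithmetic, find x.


AM = (178 + 272)/2 = 450/2 = 225

AM = 225


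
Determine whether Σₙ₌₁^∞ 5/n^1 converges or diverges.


p-series test: Σ c/n^p converges if p > 1, diverges if p ≤ 1 (constant c > 0 doesn't affect convergence).
p = 1
1 ≤ 1 → DIVERGES

Diverges (p = 1 ≤ 1)


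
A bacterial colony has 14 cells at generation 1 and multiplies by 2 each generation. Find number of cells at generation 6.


aₙ = a₁·r^(n-1)
= 14×2^5
= 14×32
= 448

a_6 = 448


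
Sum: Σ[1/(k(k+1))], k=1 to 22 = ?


1/(k(k+1)) = 1/k - 1/(k+1) (partial fractions)
Telescoping: Σ = 1 - 1/23 = 22/23

Sum = 22/23


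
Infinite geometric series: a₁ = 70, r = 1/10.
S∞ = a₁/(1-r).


S∞ = a₁/(1-r) = 70/(1 - 1/10)
= 70/(9/10)
= 700/9

S∞ = 700/9


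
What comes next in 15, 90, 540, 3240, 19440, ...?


Pattern: geometric (r=6)
Terms: 15, 90, 540, 3240, 19440
Next term = 116640

Next term = 116640


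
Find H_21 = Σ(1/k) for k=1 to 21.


H_21 = 1/1 + 1/2 + 1/3 + ... + 1/21
= 18858053/5173168
≈ 3.6454

H_21 = 18858053/5173168 ≈ 3.6454


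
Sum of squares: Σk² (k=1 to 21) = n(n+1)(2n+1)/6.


n = 21
n(n+1)(2n+1)/6 = 21×22×43/6
= 19866/6 = 3311

Σk² = 3311


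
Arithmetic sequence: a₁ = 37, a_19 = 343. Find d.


d = (aₙ - a₁)/(n-1)
= (343 - 37)/(19-1)
= 306/18 = 17

d = 17


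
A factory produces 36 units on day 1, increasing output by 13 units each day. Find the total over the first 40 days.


aₙ = 36 + (40-1)×13 = 543
Sₙ = n(a₁+aₙ)/2 = 40×(36+543)/2
= 40×579/2 = 11580

S_40 = 11580


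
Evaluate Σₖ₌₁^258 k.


n(n+1)/2 = 258×259/2 = 66822/2 = 33411

Σk = 33411


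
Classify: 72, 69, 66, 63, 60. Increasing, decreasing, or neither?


Differences: -3, -3, -3, -3
All differences < 0 → strictly DECREASING

Monotonically decreasing


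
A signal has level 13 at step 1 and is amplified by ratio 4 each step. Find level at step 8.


aₙ = a₁·r^(n-1)
= 13×4^7
= 13×16384
= 212992

a_8 = 212992


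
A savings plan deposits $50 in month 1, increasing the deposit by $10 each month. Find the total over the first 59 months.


aₙ = 50 + (59-1)×10 = 630
Sₙ = n(a₁+aₙ)/2 = 59×(50+630)/2
= 59×680/2 = 20060

S_59 = 20060


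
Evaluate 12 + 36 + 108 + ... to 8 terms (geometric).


Sₙ = 12×(3^8 - 1)/(3 - 1)
= 12×(6561 - 1)/2
= 12×6560/2
= 39360

S_8 = 39360


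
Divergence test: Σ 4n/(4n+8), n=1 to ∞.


lim(n→∞) 4n/(4n+8) = 4/4 = 1  (divide numerator and denominator by n)
lim aₙ = 1 ≠ 0 → series DIVERGES

Diverges (lim aₙ = 1 ≠ 0)


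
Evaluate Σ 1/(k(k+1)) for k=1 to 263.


1/(k(k+1)) = 1/k - 1/(k+1) (partial fractions)
Telescoping: Σ = 1 - 1/264 = 263/264

Sum = 263/264


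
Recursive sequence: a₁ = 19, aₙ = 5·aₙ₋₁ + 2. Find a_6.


Computing step by step:
a_1 = 19
a_2 = 97
a_3 = 487
a_4 = 2437
a_5 = 12187
a_6 = 60937


a_6 = 60937


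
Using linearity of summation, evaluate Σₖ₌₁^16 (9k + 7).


Σ(9k+7) = 9·Σk + 7·n
= 9·136 + 7·16
= 1224 + 112 = 1336

Σ = 1336


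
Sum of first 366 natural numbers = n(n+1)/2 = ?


n(n+1)/2 = 366×367/2 = 134322/2 = 67161

Σk = 67161


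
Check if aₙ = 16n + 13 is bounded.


aₙ = 16n + 13 → as n→∞, aₙ→∞
No finite upper bound exists
The sequence is UNBOUNDED

Unbounded (aₙ → ∞ as n → ∞)
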